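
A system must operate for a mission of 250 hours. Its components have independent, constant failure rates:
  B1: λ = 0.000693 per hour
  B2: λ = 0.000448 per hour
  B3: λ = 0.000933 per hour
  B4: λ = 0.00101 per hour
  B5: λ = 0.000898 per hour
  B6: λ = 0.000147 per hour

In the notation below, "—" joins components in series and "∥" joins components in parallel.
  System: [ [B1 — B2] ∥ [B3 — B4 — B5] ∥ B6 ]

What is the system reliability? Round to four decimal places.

0.9954

R(B1) = exp(−0.000693 × 250) = 0.840927
R(B2) = exp(−0.000448 × 250) = 0.894044
R(B3) = exp(−0.000933 × 250) = 0.791956
R(B4) = exp(−0.00101 × 250) = 0.776856
R(B5) = exp(−0.000898 × 250) = 0.798916
R(B6) = exp(−0.000147 × 250) = 0.963917
Series (B1 and B2): 0.840927 × 0.894044 = 0.751826
Series (B3, B4, and B5): 0.791956 × 0.776856 × 0.798916 = 0.491522
Parallel ([0.751826], [0.491522], and B6): 1 − (1 − 0.751826)(1 − 0.491522)(1 − 0.963917) = 0.9954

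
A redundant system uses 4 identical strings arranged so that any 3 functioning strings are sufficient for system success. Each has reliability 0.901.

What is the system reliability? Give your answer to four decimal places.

R = Σ_{i=3}^{4} C(4,i) p^i (1−p)^{4−i} with p = 0.901
C(4,3)·0.901^3·0.099^1 = 0.289647
C(4,4)·0.901^4·0.099^0 = 0.659021
Sum = 0.9487

0.9487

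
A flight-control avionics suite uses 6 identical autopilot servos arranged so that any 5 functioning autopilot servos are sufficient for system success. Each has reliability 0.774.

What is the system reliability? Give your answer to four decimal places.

R = Σ_{i=5}^{6} C(6,i) p^i (1−p)^{6−i} with p = 0.774
C(6,5)·0.774^5·0.226^1 = 0.376673
C(6,6)·0.774^6·0.226^0 = 0.215004
Sum = 0.5917

0.5917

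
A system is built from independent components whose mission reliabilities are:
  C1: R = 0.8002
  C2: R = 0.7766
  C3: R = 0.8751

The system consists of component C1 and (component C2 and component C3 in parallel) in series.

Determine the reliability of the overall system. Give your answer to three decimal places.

0.778

Parallel (C2 and C3): 1 − (1 − 0.77660)(1 − 0.87510) = 0.97210
Series (C1 and [0.97210]): 0.80020 × 0.97210 = 0.778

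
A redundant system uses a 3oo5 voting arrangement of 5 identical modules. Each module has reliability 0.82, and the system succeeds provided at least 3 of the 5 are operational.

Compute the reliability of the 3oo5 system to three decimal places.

R = Σ_{i=3}^{5} C(5,i) p^i (1−p)^{5−i} with p = 0.82
C(5,3)·0.82^3·0.18^2 = 0.17864
C(5,4)·0.82^4·0.18^1 = 0.40691
C(5,5)·0.82^5·0.18^0 = 0.37074
Sum = 0.956

0.956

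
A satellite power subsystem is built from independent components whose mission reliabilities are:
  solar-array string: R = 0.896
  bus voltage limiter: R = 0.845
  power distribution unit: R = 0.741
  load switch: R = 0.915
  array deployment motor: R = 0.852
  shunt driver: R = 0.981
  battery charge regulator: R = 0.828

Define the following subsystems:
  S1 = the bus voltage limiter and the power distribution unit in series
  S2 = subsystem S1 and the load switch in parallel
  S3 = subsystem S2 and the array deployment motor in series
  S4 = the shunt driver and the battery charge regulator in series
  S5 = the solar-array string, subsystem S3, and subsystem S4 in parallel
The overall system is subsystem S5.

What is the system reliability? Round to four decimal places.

Series (bus voltage limiter and power distribution unit): 0.845000 × 0.741000 = 0.626145
Parallel ([0.626145] and load switch): 1 − (1 − 0.626145)(1 − 0.915000) = 0.968222
Series ([0.968222] and array deployment motor): 0.968222 × 0.852000 = 0.824925
Series (shunt driver and battery charge regulator): 0.981000 × 0.828000 = 0.812268
Parallel (solar-array string, [0.824925], and [0.812268]): 1 − (1 − 0.896000)(1 − 0.824925)(1 − 0.812268) = 0.9966

0.9966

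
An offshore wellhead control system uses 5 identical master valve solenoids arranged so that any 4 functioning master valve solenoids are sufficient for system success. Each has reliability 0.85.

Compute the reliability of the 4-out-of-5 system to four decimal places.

R = Σ_{i=4}^{5} C(5,i) p^i (1−p)^{5−i} with p = 0.85
C(5,4)·0.85^4·0.15^1 = 0.391505
C(5,5)·0.85^5·0.15^0 = 0.443705
Sum = 0.8352

0.8352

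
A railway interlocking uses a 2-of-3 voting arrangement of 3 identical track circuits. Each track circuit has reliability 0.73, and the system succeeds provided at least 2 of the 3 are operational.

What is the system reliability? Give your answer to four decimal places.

0.8207

R = Σ_{i=2}^{3} C(3,i) p^i (1−p)^{3−i} with p = 0.73
C(3,2)·0.73^2·0.27^1 = 0.431649
C(3,3)·0.73^3·0.27^0 = 0.389017
Sum = 0.8207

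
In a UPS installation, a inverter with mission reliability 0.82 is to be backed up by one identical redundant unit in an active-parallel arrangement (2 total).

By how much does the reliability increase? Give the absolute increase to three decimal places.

R_before = 0.82
R_after = 1 − (1 − 0.82)^2 = 0.968
ΔR = 0.968 − 0.82 = 0.148

0.148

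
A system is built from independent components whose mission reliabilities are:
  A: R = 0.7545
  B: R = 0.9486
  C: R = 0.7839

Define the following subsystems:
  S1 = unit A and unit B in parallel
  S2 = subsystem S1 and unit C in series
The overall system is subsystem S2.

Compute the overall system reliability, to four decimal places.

0.7740

Parallel (A and B): 1 − (1 − 0.754500)(1 − 0.948600) = 0.987381
Series ([0.987381] and C): 0.987381 × 0.783900 = 0.7740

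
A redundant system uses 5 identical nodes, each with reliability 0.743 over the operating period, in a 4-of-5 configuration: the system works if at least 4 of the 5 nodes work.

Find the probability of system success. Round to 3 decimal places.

R = Σ_{i=4}^{5} C(5,i) p^i (1−p)^{5−i} with p = 0.743
C(5,4)·0.743^4·0.257^1 = 0.39161
C(5,5)·0.743^5·0.257^0 = 0.22644
Sum = 0.618

0.618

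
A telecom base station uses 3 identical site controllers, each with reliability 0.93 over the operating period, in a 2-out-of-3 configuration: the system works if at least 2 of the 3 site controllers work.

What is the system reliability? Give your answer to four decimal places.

0.9860

R = Σ_{i=2}^{3} C(3,i) p^i (1−p)^{3−i} with p = 0.93
C(3,2)·0.93^2·0.07^1 = 0.181629
C(3,3)·0.93^3·0.07^0 = 0.804357
Sum = 0.9860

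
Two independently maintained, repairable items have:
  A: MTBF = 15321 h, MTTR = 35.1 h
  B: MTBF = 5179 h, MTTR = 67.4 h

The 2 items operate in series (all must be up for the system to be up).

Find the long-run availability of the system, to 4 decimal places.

A(A) = MTBF/(MTBF+MTTR) = 15321/(15321+35.1) = 0.997714
A(B) = MTBF/(MTBF+MTTR) = 5179/(5179+67.4) = 0.987153
Series availability: 0.997714 × 0.987153 = 0.9849

0.9849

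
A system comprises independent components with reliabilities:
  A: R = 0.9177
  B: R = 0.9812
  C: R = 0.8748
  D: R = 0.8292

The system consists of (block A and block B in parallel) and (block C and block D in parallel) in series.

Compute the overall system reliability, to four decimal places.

Parallel (A and B): 1 − (1 − 0.917700)(1 − 0.981200) = 0.998453
Parallel (C and D): 1 − (1 − 0.874800)(1 − 0.829200) = 0.978616
Series ([0.998453] and [0.978616]): 0.998453 × 0.978616 = 0.9771

0.9771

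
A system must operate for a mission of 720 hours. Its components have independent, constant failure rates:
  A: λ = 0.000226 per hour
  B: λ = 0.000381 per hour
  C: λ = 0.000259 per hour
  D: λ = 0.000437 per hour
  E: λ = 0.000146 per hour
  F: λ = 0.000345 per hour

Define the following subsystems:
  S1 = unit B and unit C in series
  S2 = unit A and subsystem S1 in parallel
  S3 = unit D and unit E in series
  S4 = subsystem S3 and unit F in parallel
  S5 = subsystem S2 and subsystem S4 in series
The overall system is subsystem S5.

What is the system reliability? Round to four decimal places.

0.8733

R(A) = exp(−0.000226 × 720) = 0.849829
R(B) = exp(−0.000381 × 720) = 0.760089
R(C) = exp(−0.000259 × 720) = 0.829875
R(D) = exp(−0.000437 × 720) = 0.730052
R(E) = exp(−0.000146 × 720) = 0.900216
R(F) = exp(−0.000345 × 720) = 0.780048
Series (B and C): 0.760089 × 0.829875 = 0.630779
Parallel (A and [0.630779]): 1 − (1 − 0.849829)(1 − 0.630779) = 0.944554
Series (D and E): 0.730052 × 0.900216 = 0.657204
Parallel ([0.657204] and F): 1 − (1 − 0.657204)(1 − 0.780048) = 0.924601
Series ([0.944554] and [0.924601]): 0.944554 × 0.924601 = 0.8733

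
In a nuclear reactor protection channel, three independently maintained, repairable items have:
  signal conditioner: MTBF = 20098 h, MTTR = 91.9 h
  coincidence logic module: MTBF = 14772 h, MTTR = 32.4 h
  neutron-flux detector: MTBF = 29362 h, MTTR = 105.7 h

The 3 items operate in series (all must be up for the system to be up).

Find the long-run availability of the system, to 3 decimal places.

0.990

A(signal conditioner) = MTBF/(MTBF+MTTR) = 20098/(20098+91.9) = 0.995448
A(coincidence logic module) = MTBF/(MTBF+MTTR) = 14772/(14772+32.4) = 0.997811
A(neutron-flux detector) = MTBF/(MTBF+MTTR) = 29362/(29362+105.7) = 0.996413
Series availability: 0.995448 × 0.997811 × 0.996413 = 0.990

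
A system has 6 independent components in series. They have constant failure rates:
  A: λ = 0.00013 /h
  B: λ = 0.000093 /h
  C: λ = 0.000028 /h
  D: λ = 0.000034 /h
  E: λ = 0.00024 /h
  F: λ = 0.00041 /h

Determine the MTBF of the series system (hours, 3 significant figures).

Series of exponential components: λ_sys = Σ λ_i
λ_sys = 0.00013 + 0.000093 + 0.000028 + 0.000034 + 0.00024 + 0.00041 = 9.3500e-04 /h
MTBF = 1 / λ_sys = 1070 h

1070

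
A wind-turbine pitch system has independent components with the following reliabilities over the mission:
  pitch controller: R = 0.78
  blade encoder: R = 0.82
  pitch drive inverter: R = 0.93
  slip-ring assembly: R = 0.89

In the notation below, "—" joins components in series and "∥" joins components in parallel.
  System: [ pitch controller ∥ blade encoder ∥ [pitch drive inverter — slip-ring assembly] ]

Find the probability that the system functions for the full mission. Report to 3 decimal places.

Series (pitch drive inverter and slip-ring assembly): 0.93000 × 0.89000 = 0.82770
Parallel (pitch controller, blade encoder, and [0.82770]): 1 − (1 − 0.78000)(1 − 0.82000)(1 − 0.82770) = 0.993

0.993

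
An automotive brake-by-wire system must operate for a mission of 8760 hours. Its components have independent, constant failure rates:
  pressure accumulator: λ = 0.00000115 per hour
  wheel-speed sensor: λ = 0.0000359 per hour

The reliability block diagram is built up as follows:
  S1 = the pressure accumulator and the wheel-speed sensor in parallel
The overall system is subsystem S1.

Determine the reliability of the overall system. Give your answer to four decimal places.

0.9973

R(pressure accumulator) = exp(−0.00000115 × 8760) = 0.989977
R(wheel-speed sensor) = exp(−0.0000359 × 8760) = 0.730166
Parallel (pressure accumulator and wheel-speed sensor): 1 − (1 − 0.989977)(1 − 0.730166) = 0.9973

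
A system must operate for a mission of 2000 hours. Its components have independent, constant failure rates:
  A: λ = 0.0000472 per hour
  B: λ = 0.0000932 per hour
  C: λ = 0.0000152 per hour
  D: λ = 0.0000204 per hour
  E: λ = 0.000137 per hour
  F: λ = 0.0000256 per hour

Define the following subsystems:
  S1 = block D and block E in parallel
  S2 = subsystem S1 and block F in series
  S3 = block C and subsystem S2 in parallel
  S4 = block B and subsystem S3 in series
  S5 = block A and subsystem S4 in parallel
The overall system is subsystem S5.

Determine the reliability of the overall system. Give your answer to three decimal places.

0.985

R(A) = exp(−0.0000472 × 2000) = 0.90992
R(B) = exp(−0.0000932 × 2000) = 0.82994
R(C) = exp(−0.0000152 × 2000) = 0.97006
R(D) = exp(−0.0000204 × 2000) = 0.96002
R(E) = exp(−0.000137 × 2000) = 0.76033
R(F) = exp(−0.0000256 × 2000) = 0.95009
Parallel (D and E): 1 − (1 − 0.96002)(1 − 0.76033) = 0.99042
Series ([0.99042] and F): 0.99042 × 0.95009 = 0.94099
Parallel (C and [0.94099]): 1 − (1 − 0.97006)(1 − 0.94099) = 0.99823
Series (B and [0.99823]): 0.82994 × 0.99823 = 0.82847
Parallel (A and [0.82847]): 1 − (1 − 0.90992)(1 − 0.82847) = 0.985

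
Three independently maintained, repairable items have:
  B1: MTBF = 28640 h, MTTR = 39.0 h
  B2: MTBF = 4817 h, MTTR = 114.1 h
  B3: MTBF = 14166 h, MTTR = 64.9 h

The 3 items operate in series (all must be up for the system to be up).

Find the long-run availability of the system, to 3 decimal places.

0.971

A(B1) = MTBF/(MTBF+MTTR) = 28640/(28640+39.0) = 0.998640
A(B2) = MTBF/(MTBF+MTTR) = 4817/(4817+114.1) = 0.976861
A(B3) = MTBF/(MTBF+MTTR) = 14166/(14166+64.9) = 0.995440
Series availability: 0.998640 × 0.976861 × 0.995440 = 0.971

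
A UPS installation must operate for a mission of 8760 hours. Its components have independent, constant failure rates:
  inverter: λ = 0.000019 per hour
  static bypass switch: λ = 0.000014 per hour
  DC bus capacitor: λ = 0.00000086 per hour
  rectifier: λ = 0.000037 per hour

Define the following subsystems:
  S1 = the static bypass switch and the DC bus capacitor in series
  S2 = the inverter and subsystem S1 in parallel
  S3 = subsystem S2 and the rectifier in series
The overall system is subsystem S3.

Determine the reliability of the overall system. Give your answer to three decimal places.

0.710

R(inverter) = exp(−0.000019 × 8760) = 0.84667
R(static bypass switch) = exp(−0.000014 × 8760) = 0.88458
R(DC bus capacitor) = exp(−0.00000086 × 8760) = 0.99249
R(rectifier) = exp(−0.000037 × 8760) = 0.72316
Series (static bypass switch and DC bus capacitor): 0.88458 × 0.99249 = 0.87794
Parallel (inverter and [0.87794]): 1 − (1 − 0.84667)(1 − 0.87794) = 0.98128
Series ([0.98128] and rectifier): 0.98128 × 0.72316 = 0.710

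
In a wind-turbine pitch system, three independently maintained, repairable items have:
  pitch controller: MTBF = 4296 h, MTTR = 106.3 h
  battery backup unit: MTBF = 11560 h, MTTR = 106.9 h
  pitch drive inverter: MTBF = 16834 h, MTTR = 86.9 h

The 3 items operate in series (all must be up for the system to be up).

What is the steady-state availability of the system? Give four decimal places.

0.9619

A(pitch controller) = MTBF/(MTBF+MTTR) = 4296/(4296+106.3) = 0.975854
A(battery backup unit) = MTBF/(MTBF+MTTR) = 11560/(11560+106.9) = 0.990837
A(pitch drive inverter) = MTBF/(MTBF+MTTR) = 16834/(16834+86.9) = 0.994864
Series availability: 0.975854 × 0.990837 × 0.994864 = 0.9619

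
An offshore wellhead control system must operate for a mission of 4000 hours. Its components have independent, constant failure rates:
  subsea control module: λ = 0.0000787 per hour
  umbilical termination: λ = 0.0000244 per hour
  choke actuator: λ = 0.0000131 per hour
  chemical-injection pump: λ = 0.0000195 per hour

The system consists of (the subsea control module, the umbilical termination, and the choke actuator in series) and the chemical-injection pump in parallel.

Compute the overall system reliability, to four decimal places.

R(subsea control module) = exp(−0.0000787 × 4000) = 0.729935
R(umbilical termination) = exp(−0.0000244 × 4000) = 0.907012
R(choke actuator) = exp(−0.0000131 × 4000) = 0.948949
R(chemical-injection pump) = exp(−0.0000195 × 4000) = 0.924964
Series (subsea control module, umbilical termination, and choke actuator): 0.729935 × 0.907012 × 0.948949 = 0.628261
Parallel ([0.628261] and chemical-injection pump): 1 − (1 − 0.628261)(1 − 0.924964) = 0.9721

0.9721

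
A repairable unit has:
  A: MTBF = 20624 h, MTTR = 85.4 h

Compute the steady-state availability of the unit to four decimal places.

A(A) = MTBF/(MTBF+MTTR) = 20624/(20624+85.4) = 0.9959

0.9959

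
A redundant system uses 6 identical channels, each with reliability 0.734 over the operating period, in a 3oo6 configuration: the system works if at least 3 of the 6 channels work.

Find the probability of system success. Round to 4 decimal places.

0.9533

R = Σ_{i=3}^{6} C(6,i) p^i (1−p)^{6−i} with p = 0.734
C(6,3)·0.734^3·0.266^3 = 0.148855
C(6,4)·0.734^4·0.266^2 = 0.308062
C(6,5)·0.734^5·0.266^1 = 0.340027
C(6,6)·0.734^6·0.266^0 = 0.156378
Sum = 0.9533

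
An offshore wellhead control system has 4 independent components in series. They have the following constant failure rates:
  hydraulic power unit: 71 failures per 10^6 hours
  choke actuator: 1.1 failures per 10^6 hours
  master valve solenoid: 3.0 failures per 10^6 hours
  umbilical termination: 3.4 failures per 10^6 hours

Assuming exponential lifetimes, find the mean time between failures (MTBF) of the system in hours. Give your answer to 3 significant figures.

Series of exponential components: λ_sys = Σ λ_i
λ_sys = 0.000071 + 0.0000011 + 0.0000030 + 0.0000034 = 7.8500e-05 /h
MTBF = 1 / λ_sys = 12700 h

12700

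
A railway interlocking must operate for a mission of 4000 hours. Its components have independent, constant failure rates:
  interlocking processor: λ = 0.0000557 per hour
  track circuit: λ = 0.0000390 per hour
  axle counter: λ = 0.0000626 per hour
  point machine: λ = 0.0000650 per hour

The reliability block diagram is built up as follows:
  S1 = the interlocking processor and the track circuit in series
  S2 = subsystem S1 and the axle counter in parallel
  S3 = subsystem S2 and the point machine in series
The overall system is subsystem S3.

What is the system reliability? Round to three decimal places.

0.717

R(interlocking processor) = exp(−0.0000557 × 4000) = 0.80027
R(track circuit) = exp(−0.0000390 × 4000) = 0.85556
R(axle counter) = exp(−0.0000626 × 4000) = 0.77849
R(point machine) = exp(−0.0000650 × 4000) = 0.77105
Series (interlocking processor and track circuit): 0.80027 × 0.85556 = 0.68468
Parallel ([0.68468] and axle counter): 1 − (1 − 0.68468)(1 − 0.77849) = 0.93015
Series ([0.93015] and point machine): 0.93015 × 0.77105 = 0.717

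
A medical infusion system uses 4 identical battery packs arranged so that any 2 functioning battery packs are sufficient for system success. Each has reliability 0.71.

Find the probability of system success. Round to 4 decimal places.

R = Σ_{i=2}^{4} C(4,i) p^i (1−p)^{4−i} with p = 0.71
C(4,2)·0.71^2·0.29^2 = 0.254369
C(4,3)·0.71^3·0.29^1 = 0.415177
C(4,4)·0.71^4·0.29^0 = 0.254117
Sum = 0.9237

0.9237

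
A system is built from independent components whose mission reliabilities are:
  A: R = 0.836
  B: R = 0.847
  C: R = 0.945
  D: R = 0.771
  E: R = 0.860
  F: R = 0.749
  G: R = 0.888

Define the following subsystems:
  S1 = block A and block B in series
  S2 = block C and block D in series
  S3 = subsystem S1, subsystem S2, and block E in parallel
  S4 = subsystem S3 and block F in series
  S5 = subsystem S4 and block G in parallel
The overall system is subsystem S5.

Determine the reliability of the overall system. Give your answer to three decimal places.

Series (A and B): 0.83600 × 0.84700 = 0.70809
Series (C and D): 0.94500 × 0.77100 = 0.72860
Parallel ([0.70809], [0.72860], and E): 1 − (1 − 0.70809)(1 − 0.72860)(1 − 0.86000) = 0.98891
Series ([0.98891] and F): 0.98891 × 0.74900 = 0.74069
Parallel ([0.74069] and G): 1 − (1 − 0.74069)(1 − 0.88800) = 0.971

0.971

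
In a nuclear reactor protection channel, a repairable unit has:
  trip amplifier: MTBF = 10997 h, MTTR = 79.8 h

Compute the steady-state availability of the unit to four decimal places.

0.9928

A(trip amplifier) = MTBF/(MTBF+MTTR) = 10997/(10997+79.8) = 0.9928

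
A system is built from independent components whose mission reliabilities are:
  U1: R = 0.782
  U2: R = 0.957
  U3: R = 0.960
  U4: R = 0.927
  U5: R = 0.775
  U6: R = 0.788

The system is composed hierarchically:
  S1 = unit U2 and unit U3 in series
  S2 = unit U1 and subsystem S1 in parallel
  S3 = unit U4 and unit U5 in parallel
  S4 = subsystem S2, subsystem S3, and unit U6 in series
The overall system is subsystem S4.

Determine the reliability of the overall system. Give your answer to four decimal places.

Series (U2 and U3): 0.957000 × 0.960000 = 0.918720
Parallel (U1 and [0.918720]): 1 − (1 − 0.782000)(1 − 0.918720) = 0.982281
Parallel (U4 and U5): 1 − (1 − 0.927000)(1 − 0.775000) = 0.983575
Series ([0.982281], [0.983575], and U6): 0.982281 × 0.983575 × 0.788000 = 0.7613

0.7613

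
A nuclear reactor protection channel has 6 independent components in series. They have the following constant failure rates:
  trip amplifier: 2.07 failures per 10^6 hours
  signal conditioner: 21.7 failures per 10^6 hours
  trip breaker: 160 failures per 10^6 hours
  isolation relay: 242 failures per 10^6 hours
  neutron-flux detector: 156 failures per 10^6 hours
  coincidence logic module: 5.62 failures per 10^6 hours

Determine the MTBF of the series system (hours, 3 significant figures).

Series of exponential components: λ_sys = Σ λ_i
λ_sys = 0.00000207 + 0.0000217 + 0.000160 + 0.000242 + 0.000156 + 0.00000562 = 5.8739e-04 /h
MTBF = 1 / λ_sys = 1700 h

1700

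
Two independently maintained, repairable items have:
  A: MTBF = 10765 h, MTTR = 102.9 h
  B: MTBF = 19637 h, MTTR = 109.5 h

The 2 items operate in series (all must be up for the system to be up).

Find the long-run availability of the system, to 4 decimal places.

A(A) = MTBF/(MTBF+MTTR) = 10765/(10765+102.9) = 0.990532
A(B) = MTBF/(MTBF+MTTR) = 19637/(19637+109.5) = 0.994455
Series availability: 0.990532 × 0.994455 = 0.9850

0.9850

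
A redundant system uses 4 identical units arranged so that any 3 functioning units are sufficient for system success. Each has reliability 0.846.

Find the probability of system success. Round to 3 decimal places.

R = Σ_{i=3}^{4} C(4,i) p^i (1−p)^{4−i} with p = 0.846
C(4,3)·0.846^3·0.154^1 = 0.37299
C(4,4)·0.846^4·0.154^0 = 0.51225
Sum = 0.885

0.885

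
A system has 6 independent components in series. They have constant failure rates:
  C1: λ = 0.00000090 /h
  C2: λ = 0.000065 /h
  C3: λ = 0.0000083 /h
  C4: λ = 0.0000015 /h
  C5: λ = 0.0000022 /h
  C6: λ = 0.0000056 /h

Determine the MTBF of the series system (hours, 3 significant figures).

Series of exponential components: λ_sys = Σ λ_i
λ_sys = 0.00000090 + 0.000065 + 0.0000083 + 0.0000015 + 0.0000022 + 0.0000056 = 8.3500e-05 /h
MTBF = 1 / λ_sys = 12000 h

12000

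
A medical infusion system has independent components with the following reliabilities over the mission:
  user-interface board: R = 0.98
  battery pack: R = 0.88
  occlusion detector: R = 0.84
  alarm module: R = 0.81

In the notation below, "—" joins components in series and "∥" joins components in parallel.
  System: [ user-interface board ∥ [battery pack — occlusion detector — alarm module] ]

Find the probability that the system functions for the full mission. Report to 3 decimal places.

Series (battery pack, occlusion detector, and alarm module): 0.88000 × 0.84000 × 0.81000 = 0.59875
Parallel (user-interface board and [0.59875]): 1 − (1 − 0.98000)(1 − 0.59875) = 0.992

0.992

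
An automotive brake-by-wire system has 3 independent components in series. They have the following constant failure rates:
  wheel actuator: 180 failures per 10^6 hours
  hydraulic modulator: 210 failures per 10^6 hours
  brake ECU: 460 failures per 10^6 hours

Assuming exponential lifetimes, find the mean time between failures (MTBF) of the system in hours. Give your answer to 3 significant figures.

1180

Series of exponential components: λ_sys = Σ λ_i
λ_sys = 0.00018 + 0.00021 + 0.00046 = 8.5000e-04 /h
MTBF = 1 / λ_sys = 1180 h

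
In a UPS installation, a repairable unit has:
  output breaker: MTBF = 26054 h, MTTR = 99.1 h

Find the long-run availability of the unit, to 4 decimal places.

A(output breaker) = MTBF/(MTBF+MTTR) = 26054/(26054+99.1) = 0.9962

0.9962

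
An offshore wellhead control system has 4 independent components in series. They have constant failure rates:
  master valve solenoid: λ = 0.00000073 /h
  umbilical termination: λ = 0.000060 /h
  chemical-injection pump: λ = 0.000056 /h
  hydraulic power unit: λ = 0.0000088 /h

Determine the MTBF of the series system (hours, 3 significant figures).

7970

Series of exponential components: λ_sys = Σ λ_i
λ_sys = 0.00000073 + 0.000060 + 0.000056 + 0.0000088 = 1.2553e-04 /h
MTBF = 1 / λ_sys = 7970 h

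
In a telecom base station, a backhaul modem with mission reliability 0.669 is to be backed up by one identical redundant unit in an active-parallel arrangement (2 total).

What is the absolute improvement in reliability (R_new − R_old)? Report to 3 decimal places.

0.221

R_before = 0.669
R_after = 1 − (1 − 0.669)^2 = 0.890
ΔR = 0.890 − 0.669 = 0.221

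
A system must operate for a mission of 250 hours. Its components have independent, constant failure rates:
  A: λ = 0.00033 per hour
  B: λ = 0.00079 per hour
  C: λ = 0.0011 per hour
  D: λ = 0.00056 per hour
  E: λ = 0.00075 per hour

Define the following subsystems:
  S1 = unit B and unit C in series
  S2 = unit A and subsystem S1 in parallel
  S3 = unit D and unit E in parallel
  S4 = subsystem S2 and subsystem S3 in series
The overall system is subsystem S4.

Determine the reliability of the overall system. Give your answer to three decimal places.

0.949

R(A) = exp(−0.00033 × 250) = 0.92081
R(B) = exp(−0.00079 × 250) = 0.82078
R(C) = exp(−0.0011 × 250) = 0.75957
R(D) = exp(−0.00056 × 250) = 0.86936
R(E) = exp(−0.00075 × 250) = 0.82903
Series (B and C): 0.82078 × 0.75957 = 0.62344
Parallel (A and [0.62344]): 1 − (1 − 0.92081)(1 − 0.62344) = 0.97018
Parallel (D and E): 1 − (1 − 0.86936)(1 − 0.82903) = 0.97766
Series ([0.97018] and [0.97766]): 0.97018 × 0.97766 = 0.949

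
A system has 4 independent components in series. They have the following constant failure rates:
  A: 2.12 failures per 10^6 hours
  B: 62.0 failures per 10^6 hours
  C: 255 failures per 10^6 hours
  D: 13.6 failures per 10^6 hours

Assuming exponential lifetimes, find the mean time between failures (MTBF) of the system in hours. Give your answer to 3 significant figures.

Series of exponential components: λ_sys = Σ λ_i
λ_sys = 0.00000212 + 0.0000620 + 0.000255 + 0.0000136 = 3.3272e-04 /h
MTBF = 1 / λ_sys = 3010 h

3010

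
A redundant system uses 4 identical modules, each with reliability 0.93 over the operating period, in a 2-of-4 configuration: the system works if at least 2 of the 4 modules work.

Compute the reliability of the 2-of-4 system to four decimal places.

0.9987

R = Σ_{i=2}^{4} C(4,i) p^i (1−p)^{4−i} with p = 0.93
C(4,2)·0.93^2·0.07^2 = 0.025428
C(4,3)·0.93^3·0.07^1 = 0.225220
C(4,4)·0.93^4·0.07^0 = 0.748052
Sum = 0.9987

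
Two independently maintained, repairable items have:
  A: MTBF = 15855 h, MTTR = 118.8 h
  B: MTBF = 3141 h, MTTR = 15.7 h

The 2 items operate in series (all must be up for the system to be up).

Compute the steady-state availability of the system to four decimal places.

A(A) = MTBF/(MTBF+MTTR) = 15855/(15855+118.8) = 0.992563
A(B) = MTBF/(MTBF+MTTR) = 3141/(3141+15.7) = 0.995026
Series availability: 0.992563 × 0.995026 = 0.9876

0.9876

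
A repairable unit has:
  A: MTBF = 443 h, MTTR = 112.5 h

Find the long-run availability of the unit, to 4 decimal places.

A(A) = MTBF/(MTBF+MTTR) = 443/(443+112.5) = 0.7975

0.7975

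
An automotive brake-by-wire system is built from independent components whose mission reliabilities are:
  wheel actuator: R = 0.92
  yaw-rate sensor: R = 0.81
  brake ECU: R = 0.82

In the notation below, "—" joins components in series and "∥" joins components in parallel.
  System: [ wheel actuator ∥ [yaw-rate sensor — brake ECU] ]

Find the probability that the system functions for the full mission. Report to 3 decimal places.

0.973

Series (yaw-rate sensor and brake ECU): 0.81000 × 0.82000 = 0.66420
Parallel (wheel actuator and [0.66420]): 1 − (1 − 0.92000)(1 − 0.66420) = 0.973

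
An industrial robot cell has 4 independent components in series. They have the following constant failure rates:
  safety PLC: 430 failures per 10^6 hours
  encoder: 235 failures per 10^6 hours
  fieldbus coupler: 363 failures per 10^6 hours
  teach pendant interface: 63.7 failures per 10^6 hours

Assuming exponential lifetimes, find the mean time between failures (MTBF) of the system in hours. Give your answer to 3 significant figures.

Series of exponential components: λ_sys = Σ λ_i
λ_sys = 0.000430 + 0.000235 + 0.000363 + 0.0000637 = 1.0917e-03 /h
MTBF = 1 / λ_sys = 916 h

916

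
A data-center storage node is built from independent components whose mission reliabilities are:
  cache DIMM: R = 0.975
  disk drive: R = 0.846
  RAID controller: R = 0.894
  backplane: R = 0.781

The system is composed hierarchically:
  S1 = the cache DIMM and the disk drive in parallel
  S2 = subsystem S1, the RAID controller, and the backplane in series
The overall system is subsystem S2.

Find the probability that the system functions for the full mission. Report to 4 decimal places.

Parallel (cache DIMM and disk drive): 1 − (1 − 0.975000)(1 − 0.846000) = 0.996150
Series ([0.996150], RAID controller, and backplane): 0.996150 × 0.894000 × 0.781000 = 0.6955

0.6955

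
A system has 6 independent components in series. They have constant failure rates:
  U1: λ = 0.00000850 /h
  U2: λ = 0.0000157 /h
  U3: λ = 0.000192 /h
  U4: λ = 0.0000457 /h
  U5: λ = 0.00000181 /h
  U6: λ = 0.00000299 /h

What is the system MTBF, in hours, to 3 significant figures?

3750

Series of exponential components: λ_sys = Σ λ_i
λ_sys = 0.00000850 + 0.0000157 + 0.000192 + 0.0000457 + 0.00000181 + 0.00000299 = 2.6670e-04 /h
MTBF = 1 / λ_sys = 3750 h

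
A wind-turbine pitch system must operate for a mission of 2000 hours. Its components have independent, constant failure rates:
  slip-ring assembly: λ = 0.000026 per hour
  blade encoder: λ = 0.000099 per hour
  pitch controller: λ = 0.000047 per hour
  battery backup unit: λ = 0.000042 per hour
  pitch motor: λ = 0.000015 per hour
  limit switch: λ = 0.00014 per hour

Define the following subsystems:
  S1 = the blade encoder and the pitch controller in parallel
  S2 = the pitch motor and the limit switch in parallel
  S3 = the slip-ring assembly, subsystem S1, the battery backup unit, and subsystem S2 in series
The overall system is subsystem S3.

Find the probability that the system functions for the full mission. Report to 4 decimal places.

R(slip-ring assembly) = exp(−0.000026 × 2000) = 0.949329
R(blade encoder) = exp(−0.000099 × 2000) = 0.820370
R(pitch controller) = exp(−0.000047 × 2000) = 0.910283
R(battery backup unit) = exp(−0.000042 × 2000) = 0.919431
R(pitch motor) = exp(−0.000015 × 2000) = 0.970446
R(limit switch) = exp(−0.00014 × 2000) = 0.755784
Parallel (blade encoder and pitch controller): 1 − (1 − 0.820370)(1 − 0.910283) = 0.983884
Parallel (pitch motor and limit switch): 1 − (1 − 0.970446)(1 − 0.755784) = 0.992782
Series (slip-ring assembly, [0.983884], battery backup unit, and [0.992782]): 0.949329 × 0.983884 × 0.919431 × 0.992782 = 0.8526

0.8526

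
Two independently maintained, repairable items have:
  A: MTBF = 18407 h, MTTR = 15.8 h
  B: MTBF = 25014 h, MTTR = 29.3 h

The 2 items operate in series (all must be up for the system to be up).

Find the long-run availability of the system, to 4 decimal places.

A(A) = MTBF/(MTBF+MTTR) = 18407/(18407+15.8) = 0.999142
A(B) = MTBF/(MTBF+MTTR) = 25014/(25014+29.3) = 0.998830
Series availability: 0.999142 × 0.998830 = 0.9980

0.9980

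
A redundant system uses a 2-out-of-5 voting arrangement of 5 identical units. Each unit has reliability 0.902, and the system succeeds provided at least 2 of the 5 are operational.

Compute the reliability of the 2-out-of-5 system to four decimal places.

R = Σ_{i=2}^{5} C(5,i) p^i (1−p)^{5−i} with p = 0.902
C(5,2)·0.902^2·0.098^3 = 0.007658
C(5,3)·0.902^3·0.098^2 = 0.070481
C(5,4)·0.902^4·0.098^1 = 0.324356
C(5,5)·0.902^5·0.098^0 = 0.597080
Sum = 0.9996

0.9996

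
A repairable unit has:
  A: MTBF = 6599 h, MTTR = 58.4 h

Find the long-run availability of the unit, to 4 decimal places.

A(A) = MTBF/(MTBF+MTTR) = 6599/(6599+58.4) = 0.9912

0.9912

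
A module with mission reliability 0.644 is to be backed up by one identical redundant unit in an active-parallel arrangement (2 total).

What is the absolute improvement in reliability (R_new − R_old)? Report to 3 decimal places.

0.229

R_before = 0.644
R_after = 1 − (1 − 0.644)^2 = 0.873
ΔR = 0.873 − 0.644 = 0.229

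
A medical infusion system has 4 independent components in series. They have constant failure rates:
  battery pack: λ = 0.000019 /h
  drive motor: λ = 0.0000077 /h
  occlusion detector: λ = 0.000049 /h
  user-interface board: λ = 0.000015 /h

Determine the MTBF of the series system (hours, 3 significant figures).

11000

Series of exponential components: λ_sys = Σ λ_i
λ_sys = 0.000019 + 0.0000077 + 0.000049 + 0.000015 = 9.0700e-05 /h
MTBF = 1 / λ_sys = 11000 h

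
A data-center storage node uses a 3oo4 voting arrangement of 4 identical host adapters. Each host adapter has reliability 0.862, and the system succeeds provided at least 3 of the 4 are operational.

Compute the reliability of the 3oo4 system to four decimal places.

R = Σ_{i=3}^{4} C(4,i) p^i (1−p)^{4−i} with p = 0.862
C(4,3)·0.862^3·0.138^1 = 0.353558
C(4,4)·0.862^4·0.138^0 = 0.552114
Sum = 0.9057

0.9057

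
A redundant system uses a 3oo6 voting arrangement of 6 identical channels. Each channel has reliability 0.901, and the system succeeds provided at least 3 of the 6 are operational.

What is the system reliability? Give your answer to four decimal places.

R = Σ_{i=3}^{6} C(6,i) p^i (1−p)^{6−i} with p = 0.901
C(6,3)·0.901^3·0.099^3 = 0.014194
C(6,4)·0.901^4·0.099^2 = 0.096886
C(6,5)·0.901^5·0.099^1 = 0.352704
C(6,6)·0.901^6·0.099^0 = 0.534994
Sum = 0.9988

0.9988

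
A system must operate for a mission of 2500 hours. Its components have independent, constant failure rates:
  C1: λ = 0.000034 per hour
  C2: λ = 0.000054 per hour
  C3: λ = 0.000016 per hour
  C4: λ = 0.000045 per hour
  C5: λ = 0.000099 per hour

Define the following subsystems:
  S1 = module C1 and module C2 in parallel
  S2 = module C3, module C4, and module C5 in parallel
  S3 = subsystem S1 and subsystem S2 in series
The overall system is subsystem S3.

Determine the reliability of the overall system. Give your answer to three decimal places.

0.989

R(C1) = exp(−0.000034 × 2500) = 0.91851
R(C2) = exp(−0.000054 × 2500) = 0.87372
R(C3) = exp(−0.000016 × 2500) = 0.96079
R(C4) = exp(−0.000045 × 2500) = 0.89360
R(C5) = exp(−0.000099 × 2500) = 0.78075
Parallel (C1 and C2): 1 − (1 − 0.91851)(1 − 0.87372) = 0.98971
Parallel (C3, C4, and C5): 1 − (1 − 0.96079)(1 − 0.89360)(1 − 0.78075) = 0.99909
Series ([0.98971] and [0.99909]): 0.98971 × 0.99909 = 0.989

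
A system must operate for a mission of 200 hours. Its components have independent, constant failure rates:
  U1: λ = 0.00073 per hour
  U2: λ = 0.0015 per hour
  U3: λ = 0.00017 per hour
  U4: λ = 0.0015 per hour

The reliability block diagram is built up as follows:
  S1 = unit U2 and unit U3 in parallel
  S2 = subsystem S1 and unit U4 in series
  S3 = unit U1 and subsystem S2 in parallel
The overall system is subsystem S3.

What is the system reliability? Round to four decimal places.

R(U1) = exp(−0.00073 × 200) = 0.864158
R(U2) = exp(−0.0015 × 200) = 0.740818
R(U3) = exp(−0.00017 × 200) = 0.966572
R(U4) = exp(−0.0015 × 200) = 0.740818
Parallel (U2 and U3): 1 − (1 − 0.740818)(1 − 0.966572) = 0.991336
Series ([0.991336] and U4): 0.991336 × 0.740818 = 0.734400
Parallel (U1 and [0.734400]): 1 − (1 − 0.864158)(1 − 0.734400) = 0.9639

0.9639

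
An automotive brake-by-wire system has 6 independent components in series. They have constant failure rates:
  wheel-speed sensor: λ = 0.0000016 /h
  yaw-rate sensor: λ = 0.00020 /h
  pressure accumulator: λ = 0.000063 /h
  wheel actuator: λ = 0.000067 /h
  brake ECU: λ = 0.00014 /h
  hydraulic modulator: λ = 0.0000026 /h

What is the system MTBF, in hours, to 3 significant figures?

2110

Series of exponential components: λ_sys = Σ λ_i
λ_sys = 0.0000016 + 0.00020 + 0.000063 + 0.000067 + 0.00014 + 0.0000026 = 4.7420e-04 /h
MTBF = 1 / λ_sys = 2110 h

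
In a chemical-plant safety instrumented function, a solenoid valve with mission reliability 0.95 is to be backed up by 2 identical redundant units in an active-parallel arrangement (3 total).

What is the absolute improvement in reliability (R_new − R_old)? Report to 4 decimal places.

R_before = 0.95
R_after = 1 − (1 − 0.95)^3 = 0.9999
ΔR = 0.9999 − 0.95 = 0.0499

0.0499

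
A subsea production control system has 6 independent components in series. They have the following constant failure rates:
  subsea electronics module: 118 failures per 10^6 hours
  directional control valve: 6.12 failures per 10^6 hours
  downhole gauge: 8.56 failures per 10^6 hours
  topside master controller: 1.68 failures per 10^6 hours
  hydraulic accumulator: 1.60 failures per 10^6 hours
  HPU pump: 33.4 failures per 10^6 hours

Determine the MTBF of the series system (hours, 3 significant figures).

5900

Series of exponential components: λ_sys = Σ λ_i
λ_sys = 0.000118 + 0.00000612 + 0.00000856 + 0.00000168 + 0.00000160 + 0.0000334 = 1.6936e-04 /h
MTBF = 1 / λ_sys = 5900 h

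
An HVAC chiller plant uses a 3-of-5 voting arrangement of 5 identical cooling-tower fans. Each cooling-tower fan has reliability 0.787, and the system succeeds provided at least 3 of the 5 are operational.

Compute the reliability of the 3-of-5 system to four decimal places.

0.9316

R = Σ_{i=3}^{5} C(5,i) p^i (1−p)^{5−i} with p = 0.787
C(5,3)·0.787^3·0.213^2 = 0.221148
C(5,4)·0.787^4·0.213^1 = 0.408553
C(5,5)·0.787^5·0.213^0 = 0.301907
Sum = 0.9316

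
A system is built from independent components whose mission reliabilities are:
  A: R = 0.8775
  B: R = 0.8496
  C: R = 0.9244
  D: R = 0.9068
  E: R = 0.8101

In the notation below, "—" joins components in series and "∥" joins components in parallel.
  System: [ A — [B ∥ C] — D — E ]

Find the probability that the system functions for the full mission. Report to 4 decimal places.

0.6373

Parallel (B and C): 1 − (1 − 0.849600)(1 − 0.924400) = 0.988630
Series (A, [0.988630], D, and E): 0.877500 × 0.988630 × 0.906800 × 0.810100 = 0.6373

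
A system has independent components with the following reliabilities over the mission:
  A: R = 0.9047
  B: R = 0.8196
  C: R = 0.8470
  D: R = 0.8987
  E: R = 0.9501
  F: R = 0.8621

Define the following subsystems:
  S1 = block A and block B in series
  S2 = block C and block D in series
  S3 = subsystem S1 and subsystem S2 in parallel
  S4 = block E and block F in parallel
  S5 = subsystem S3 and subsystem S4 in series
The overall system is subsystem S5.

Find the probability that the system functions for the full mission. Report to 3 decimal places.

Series (A and B): 0.90470 × 0.81960 = 0.74149
Series (C and D): 0.84700 × 0.89870 = 0.76120
Parallel ([0.74149] and [0.76120]): 1 − (1 − 0.74149)(1 − 0.76120) = 0.93827
Parallel (E and F): 1 − (1 − 0.95010)(1 − 0.86210) = 0.99312
Series ([0.93827] and [0.99312]): 0.93827 × 0.99312 = 0.932

0.932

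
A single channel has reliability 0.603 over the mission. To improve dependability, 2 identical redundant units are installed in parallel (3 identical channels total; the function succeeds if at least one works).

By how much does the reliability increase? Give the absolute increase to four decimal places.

R_before = 0.603
R_after = 1 − (1 − 0.603)^3 = 0.9374
ΔR = 0.9374 − 0.603 = 0.3344

0.3344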